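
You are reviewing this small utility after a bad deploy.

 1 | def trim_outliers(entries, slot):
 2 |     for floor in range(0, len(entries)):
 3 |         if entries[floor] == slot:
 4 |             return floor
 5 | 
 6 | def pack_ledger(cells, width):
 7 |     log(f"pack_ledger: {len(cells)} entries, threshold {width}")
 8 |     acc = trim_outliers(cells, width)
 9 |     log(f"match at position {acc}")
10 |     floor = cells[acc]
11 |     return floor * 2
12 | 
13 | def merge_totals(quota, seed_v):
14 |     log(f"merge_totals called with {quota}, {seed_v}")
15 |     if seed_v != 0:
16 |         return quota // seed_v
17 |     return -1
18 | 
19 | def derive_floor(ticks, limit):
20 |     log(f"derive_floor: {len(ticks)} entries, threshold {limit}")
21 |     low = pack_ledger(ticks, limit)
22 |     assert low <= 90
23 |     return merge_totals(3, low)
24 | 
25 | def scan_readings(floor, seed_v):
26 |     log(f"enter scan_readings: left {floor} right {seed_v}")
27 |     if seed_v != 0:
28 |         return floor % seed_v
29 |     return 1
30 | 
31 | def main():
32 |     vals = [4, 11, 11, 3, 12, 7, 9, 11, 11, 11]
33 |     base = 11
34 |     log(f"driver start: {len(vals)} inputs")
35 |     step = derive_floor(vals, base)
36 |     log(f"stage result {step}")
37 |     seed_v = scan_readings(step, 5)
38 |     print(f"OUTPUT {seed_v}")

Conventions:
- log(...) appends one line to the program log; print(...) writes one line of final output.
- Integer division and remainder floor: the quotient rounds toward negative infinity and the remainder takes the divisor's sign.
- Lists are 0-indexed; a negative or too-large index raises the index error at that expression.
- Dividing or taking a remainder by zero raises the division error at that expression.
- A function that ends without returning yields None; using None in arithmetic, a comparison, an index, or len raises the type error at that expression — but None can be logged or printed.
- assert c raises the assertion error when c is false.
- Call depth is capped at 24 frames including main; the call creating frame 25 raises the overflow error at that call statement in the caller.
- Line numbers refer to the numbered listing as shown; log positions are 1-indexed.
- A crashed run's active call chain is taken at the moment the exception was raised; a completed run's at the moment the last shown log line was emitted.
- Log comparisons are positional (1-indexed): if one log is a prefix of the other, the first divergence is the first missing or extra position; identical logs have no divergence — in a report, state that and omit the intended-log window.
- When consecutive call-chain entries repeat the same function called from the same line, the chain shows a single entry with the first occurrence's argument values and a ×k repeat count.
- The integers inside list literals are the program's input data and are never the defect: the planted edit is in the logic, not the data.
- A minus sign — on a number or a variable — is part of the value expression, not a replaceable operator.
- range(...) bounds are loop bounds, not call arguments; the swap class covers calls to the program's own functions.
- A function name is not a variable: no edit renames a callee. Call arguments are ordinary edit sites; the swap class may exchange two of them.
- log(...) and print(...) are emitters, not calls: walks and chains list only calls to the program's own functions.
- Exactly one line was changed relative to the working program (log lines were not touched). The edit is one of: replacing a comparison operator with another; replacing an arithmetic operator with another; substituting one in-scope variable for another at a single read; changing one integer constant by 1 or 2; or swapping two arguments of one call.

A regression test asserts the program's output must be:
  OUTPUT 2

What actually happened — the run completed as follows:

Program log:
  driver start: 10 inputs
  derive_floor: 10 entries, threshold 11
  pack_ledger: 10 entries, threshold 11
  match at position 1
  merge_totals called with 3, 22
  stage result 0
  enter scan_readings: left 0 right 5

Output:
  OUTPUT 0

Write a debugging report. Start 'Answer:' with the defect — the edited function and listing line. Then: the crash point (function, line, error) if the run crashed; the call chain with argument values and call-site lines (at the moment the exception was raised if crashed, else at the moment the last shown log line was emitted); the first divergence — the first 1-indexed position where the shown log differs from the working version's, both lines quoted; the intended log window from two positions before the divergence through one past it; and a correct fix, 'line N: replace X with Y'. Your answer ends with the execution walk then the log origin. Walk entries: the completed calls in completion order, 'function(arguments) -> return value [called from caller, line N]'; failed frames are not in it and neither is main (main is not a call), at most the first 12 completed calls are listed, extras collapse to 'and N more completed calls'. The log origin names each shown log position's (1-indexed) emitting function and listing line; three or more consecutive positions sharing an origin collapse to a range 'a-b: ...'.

Answer: the defect is in derive_floor at line 23.
Core observation: Everything matches until log position 5, which reads 'merge_totals called with 3, 22' in place of 'merge_totals called with 22, 3'.
Call chain: main -> scan_readings(0, 5) (called at line 37).
First divergence: position 5; shown 'merge_totals called with 3, 22' vs intended 'merge_totals called with 22, 3'.
Intended log window:
  3: pack_ledger: 10 entries, threshold 11
  4: match at position 1
  5: merge_totals called with 22, 3
  6: stage result 7
Execution walk:
  trim_outliers([4, 11, 11, 3, 12, 7, 9, 11, 11, 11], 11) -> 1  [called from pack_ledger, line 8]
  pack_ledger([4, 11, 11, 3, 12, 7, 9, 11, 11, 11], 11) -> 22  [called from derive_floor, line 21]
  merge_totals(3, 22) -> 0  [called from derive_floor, line 23]
  derive_floor([4, 11, 11, 3, 12, 7, 9, 11, 11, 11], 11) -> 0  [called from main, line 35]
  scan_readings(0, 5) -> 0  [called from main, line 37]
Log line origins:
  1: from main, line 34
  2: from derive_floor, line 20
  3: from pack_ledger, line 7
  4: from pack_ledger, line 9
  5: from merge_totals, line 14
  6: from main, line 36
  7: from scan_readings, line 26
A correct fix: line 23: replace `merge_totals(3, low)` with `merge_totals(low, 3)`.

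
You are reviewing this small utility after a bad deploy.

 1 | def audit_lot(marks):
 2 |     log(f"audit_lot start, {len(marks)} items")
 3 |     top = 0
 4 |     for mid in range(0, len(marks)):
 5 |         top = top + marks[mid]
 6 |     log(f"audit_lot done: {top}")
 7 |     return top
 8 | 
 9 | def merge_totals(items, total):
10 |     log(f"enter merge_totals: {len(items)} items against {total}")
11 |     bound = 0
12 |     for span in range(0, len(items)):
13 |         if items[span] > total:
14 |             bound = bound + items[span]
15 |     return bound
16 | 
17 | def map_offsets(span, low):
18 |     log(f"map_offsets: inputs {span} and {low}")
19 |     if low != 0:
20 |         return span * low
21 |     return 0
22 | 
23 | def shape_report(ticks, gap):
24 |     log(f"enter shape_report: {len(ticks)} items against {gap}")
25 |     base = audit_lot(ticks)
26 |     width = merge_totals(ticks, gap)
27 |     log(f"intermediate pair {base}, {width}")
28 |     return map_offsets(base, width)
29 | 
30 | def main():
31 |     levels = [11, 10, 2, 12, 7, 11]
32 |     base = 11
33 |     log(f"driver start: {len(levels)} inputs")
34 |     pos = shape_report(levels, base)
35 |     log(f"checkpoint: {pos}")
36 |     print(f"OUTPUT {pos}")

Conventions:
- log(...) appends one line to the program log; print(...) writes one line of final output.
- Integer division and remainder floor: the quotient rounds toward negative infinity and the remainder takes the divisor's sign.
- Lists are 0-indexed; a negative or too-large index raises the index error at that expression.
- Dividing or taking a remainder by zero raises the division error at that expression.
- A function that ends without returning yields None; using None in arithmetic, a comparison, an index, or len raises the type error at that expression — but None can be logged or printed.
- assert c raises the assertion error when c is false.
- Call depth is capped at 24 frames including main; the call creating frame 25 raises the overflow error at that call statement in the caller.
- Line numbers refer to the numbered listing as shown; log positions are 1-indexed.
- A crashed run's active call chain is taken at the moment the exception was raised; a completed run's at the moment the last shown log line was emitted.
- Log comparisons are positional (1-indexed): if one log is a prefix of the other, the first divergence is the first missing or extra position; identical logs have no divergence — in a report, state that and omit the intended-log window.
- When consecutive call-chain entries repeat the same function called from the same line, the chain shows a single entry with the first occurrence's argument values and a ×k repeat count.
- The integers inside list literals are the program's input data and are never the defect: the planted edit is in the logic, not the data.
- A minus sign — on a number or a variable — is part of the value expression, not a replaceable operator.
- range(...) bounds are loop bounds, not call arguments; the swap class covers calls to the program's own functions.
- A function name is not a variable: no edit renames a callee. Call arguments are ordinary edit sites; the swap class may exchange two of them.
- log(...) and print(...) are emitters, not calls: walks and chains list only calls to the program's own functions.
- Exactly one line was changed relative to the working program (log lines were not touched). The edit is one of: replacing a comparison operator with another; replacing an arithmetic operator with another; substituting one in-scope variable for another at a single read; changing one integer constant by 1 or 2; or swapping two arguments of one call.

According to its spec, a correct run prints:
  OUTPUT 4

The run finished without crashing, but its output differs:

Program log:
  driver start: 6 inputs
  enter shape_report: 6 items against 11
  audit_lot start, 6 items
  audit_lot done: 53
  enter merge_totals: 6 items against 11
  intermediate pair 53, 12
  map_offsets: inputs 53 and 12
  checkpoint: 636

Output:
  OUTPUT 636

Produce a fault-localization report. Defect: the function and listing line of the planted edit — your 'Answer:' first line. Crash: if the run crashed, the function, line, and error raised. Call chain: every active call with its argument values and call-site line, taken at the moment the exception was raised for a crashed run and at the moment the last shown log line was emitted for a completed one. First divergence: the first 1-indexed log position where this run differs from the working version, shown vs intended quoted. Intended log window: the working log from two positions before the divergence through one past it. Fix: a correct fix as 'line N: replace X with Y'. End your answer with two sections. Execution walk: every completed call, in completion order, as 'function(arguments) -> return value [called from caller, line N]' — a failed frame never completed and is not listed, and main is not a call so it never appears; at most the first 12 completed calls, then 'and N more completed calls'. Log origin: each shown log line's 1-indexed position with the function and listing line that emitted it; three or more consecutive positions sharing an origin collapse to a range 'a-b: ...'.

Answer: the defect is in map_offsets at line 20.
Core observation: The earliest visible damage is log position 8 — 'checkpoint: 636' rather than the intended 'checkpoint: 4'.
Call chain: main.
First divergence: position 8 — the shown line 'checkpoint: 636' should read 'checkpoint: 4'.
Intended log window:
  6: intermediate pair 53, 12
  7: map_offsets: inputs 53 and 12
  8: checkpoint: 4
Execution walk:
  audit_lot([11, 10, 2, 12, 7, 11]) -> 53  [called from shape_report, line 25]
  merge_totals([11, 10, 2, 12, 7, 11], 11) -> 12  [called from shape_report, line 26]
  map_offsets(53, 12) -> 636  [called from shape_report, line 28]
  shape_report([11, 10, 2, 12, 7, 11], 11) -> 636  [called from main, line 34]
Log origins:
  1: logged in main at line 33
  2: logged in shape_report at line 24
  3: logged in audit_lot at line 2
  4: logged in audit_lot at line 6
  5: logged in merge_totals at line 10
  6: logged in shape_report at line 27
  7: logged in map_offsets at line 18
  8: logged in main at line 35
A correct fix: line 20: replace `*` with `//`.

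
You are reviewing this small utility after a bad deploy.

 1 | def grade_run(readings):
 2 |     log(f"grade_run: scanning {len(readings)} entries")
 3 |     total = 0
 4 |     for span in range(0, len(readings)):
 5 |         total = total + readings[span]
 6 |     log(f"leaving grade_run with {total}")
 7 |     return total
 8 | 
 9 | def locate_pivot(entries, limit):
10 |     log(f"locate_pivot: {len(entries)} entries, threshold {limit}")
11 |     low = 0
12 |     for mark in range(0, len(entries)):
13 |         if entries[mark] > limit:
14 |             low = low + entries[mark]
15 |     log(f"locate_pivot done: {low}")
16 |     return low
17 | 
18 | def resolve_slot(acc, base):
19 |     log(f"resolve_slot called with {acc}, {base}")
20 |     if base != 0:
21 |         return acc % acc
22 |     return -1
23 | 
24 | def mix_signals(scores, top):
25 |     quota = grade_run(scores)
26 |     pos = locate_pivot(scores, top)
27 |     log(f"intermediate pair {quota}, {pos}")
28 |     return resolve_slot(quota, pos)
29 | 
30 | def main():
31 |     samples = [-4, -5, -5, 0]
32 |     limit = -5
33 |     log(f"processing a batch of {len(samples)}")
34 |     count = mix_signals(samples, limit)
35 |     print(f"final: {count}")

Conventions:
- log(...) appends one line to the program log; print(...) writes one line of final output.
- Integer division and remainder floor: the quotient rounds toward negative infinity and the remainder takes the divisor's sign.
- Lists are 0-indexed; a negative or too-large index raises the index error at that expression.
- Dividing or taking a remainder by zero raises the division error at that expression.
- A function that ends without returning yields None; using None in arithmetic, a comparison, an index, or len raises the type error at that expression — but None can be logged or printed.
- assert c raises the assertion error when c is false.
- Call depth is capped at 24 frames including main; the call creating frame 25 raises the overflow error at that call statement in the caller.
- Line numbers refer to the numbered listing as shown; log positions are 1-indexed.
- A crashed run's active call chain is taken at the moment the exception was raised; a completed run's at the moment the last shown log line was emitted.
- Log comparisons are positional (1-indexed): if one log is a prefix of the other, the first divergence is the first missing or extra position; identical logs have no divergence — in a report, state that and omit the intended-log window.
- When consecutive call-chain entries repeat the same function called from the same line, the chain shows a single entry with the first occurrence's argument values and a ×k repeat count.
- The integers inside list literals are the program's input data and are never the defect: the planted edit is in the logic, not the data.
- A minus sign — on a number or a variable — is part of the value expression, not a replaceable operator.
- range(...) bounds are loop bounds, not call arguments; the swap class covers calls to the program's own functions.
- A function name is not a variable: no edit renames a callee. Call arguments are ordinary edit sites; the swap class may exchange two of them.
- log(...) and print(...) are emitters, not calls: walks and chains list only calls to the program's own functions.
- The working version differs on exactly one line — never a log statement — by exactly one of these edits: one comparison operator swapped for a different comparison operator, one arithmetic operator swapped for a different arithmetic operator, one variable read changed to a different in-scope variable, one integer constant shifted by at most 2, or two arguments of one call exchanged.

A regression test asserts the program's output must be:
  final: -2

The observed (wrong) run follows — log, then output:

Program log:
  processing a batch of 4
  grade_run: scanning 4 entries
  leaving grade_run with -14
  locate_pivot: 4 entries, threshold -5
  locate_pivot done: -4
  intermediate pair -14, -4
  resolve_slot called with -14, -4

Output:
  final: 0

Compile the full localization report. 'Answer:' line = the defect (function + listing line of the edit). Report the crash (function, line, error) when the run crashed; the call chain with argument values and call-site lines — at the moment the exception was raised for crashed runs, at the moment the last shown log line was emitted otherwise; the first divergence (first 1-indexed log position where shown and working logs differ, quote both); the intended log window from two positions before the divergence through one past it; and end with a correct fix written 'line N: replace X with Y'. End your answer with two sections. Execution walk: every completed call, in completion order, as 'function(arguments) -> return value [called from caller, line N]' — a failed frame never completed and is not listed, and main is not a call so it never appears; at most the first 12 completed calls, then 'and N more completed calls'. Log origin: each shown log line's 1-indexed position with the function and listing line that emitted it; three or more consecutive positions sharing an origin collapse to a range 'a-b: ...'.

Answer: the defect is in resolve_slot at line 21.
Core observation: The logs agree in full; only the final output differs.
Call chain: main -> mix_signals([-4, -5, -5, 0], -5) (called at line 34) -> resolve_slot(-14, -4) (called at line 28).
First divergence: none; the two logs match at every position.
Execution walk:
  grade_run([-4, -5, -5, 0]) -> -14  [called from mix_signals, line 25]
  locate_pivot([-4, -5, -5, 0], -5) -> -4  [called from mix_signals, line 26]
  resolve_slot(-14, -4) -> 0  [called from mix_signals, line 28]
  mix_signals([-4, -5, -5, 0], -5) -> 0  [called from main, line 34]
Log line origins:
  1 — main, line 33
  2 — grade_run, line 2
  3 — grade_run, line 6
  4 — locate_pivot, line 10
  5 — locate_pivot, line 15
  6 — mix_signals, line 27
  7 — resolve_slot, line 19
A correct fix: line 21: replace `acc % acc` with `acc % base`.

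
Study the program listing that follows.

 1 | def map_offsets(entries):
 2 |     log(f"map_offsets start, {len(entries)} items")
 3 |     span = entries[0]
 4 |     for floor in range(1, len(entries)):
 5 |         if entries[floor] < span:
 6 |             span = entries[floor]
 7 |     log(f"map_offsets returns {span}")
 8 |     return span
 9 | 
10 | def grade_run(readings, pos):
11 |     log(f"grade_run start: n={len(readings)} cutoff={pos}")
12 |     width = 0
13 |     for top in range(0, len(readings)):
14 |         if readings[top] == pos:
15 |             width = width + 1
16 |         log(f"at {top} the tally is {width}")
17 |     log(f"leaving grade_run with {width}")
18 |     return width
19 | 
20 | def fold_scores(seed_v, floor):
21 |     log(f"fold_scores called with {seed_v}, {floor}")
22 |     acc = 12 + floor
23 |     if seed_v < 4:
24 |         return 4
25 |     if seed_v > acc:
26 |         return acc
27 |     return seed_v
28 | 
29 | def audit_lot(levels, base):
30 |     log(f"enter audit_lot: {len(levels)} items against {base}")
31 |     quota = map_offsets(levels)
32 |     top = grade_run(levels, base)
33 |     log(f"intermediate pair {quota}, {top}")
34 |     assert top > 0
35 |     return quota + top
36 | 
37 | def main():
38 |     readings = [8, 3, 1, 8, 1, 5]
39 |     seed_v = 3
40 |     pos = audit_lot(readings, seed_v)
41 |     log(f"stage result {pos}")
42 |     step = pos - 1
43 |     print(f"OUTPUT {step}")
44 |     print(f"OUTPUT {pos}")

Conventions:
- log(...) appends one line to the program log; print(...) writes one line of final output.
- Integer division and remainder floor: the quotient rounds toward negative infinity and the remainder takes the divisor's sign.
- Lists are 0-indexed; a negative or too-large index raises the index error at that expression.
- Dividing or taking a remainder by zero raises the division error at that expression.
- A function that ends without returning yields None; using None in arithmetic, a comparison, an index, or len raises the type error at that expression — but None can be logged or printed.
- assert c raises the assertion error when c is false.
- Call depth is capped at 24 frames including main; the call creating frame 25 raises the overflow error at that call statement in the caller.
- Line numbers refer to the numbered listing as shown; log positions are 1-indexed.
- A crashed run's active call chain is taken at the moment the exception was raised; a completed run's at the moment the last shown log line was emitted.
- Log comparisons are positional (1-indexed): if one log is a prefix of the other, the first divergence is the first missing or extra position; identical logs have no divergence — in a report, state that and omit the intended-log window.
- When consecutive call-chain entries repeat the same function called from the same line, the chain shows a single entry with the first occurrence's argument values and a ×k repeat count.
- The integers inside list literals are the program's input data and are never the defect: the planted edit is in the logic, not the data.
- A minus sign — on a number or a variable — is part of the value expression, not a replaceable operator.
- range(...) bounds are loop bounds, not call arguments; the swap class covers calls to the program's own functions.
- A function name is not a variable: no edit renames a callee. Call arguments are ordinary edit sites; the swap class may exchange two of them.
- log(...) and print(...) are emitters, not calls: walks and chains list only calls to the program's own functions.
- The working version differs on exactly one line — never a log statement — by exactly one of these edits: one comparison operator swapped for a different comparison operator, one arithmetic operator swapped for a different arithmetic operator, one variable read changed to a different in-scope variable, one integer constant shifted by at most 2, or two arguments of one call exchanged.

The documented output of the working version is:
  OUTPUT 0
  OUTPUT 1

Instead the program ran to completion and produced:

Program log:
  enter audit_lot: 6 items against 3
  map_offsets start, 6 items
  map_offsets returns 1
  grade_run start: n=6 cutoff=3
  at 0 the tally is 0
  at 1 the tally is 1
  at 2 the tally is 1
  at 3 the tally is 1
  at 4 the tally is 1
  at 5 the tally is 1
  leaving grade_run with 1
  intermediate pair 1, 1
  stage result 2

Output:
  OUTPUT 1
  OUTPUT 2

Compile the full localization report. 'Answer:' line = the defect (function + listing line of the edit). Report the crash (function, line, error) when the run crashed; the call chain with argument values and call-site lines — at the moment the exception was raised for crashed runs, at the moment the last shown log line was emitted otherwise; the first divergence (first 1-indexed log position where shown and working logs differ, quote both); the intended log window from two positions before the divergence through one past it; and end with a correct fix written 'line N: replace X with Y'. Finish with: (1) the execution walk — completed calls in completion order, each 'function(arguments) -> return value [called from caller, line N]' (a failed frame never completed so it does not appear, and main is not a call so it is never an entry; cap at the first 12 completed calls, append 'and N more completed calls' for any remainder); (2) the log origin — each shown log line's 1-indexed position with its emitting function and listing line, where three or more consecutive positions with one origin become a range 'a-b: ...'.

Answer: the defect is in audit_lot at line 35.
Key fact: Everything matches until log position 13, which reads 'stage result 2' in place of 'stage result 1'.
Call chain: main.
First divergence: position 13 — the shown line 'stage result 2' should read 'stage result 1'.
Intended log window:
  11: leaving grade_run with 1
  12: intermediate pair 1, 1
  13: stage result 1
Execution walk:
  map_offsets([8, 3, 1, 8, 1, 5]) -> 1  [called from audit_lot, line 31]
  grade_run([8, 3, 1, 8, 1, 5], 3) -> 1  [called from audit_lot, line 32]
  audit_lot([8, 3, 1, 8, 1, 5], 3) -> 2  [called from main, line 40]
Origin of each log line:
  1: from audit_lot, line 30
  2: from map_offsets, line 2
  3: from map_offsets, line 7
  4: from grade_run, line 11
  5-10: from grade_run, line 16
  11: from grade_run, line 17
  12: from audit_lot, line 33
  13: from main, line 41
A correct fix: line 35: replace `+` with `//`.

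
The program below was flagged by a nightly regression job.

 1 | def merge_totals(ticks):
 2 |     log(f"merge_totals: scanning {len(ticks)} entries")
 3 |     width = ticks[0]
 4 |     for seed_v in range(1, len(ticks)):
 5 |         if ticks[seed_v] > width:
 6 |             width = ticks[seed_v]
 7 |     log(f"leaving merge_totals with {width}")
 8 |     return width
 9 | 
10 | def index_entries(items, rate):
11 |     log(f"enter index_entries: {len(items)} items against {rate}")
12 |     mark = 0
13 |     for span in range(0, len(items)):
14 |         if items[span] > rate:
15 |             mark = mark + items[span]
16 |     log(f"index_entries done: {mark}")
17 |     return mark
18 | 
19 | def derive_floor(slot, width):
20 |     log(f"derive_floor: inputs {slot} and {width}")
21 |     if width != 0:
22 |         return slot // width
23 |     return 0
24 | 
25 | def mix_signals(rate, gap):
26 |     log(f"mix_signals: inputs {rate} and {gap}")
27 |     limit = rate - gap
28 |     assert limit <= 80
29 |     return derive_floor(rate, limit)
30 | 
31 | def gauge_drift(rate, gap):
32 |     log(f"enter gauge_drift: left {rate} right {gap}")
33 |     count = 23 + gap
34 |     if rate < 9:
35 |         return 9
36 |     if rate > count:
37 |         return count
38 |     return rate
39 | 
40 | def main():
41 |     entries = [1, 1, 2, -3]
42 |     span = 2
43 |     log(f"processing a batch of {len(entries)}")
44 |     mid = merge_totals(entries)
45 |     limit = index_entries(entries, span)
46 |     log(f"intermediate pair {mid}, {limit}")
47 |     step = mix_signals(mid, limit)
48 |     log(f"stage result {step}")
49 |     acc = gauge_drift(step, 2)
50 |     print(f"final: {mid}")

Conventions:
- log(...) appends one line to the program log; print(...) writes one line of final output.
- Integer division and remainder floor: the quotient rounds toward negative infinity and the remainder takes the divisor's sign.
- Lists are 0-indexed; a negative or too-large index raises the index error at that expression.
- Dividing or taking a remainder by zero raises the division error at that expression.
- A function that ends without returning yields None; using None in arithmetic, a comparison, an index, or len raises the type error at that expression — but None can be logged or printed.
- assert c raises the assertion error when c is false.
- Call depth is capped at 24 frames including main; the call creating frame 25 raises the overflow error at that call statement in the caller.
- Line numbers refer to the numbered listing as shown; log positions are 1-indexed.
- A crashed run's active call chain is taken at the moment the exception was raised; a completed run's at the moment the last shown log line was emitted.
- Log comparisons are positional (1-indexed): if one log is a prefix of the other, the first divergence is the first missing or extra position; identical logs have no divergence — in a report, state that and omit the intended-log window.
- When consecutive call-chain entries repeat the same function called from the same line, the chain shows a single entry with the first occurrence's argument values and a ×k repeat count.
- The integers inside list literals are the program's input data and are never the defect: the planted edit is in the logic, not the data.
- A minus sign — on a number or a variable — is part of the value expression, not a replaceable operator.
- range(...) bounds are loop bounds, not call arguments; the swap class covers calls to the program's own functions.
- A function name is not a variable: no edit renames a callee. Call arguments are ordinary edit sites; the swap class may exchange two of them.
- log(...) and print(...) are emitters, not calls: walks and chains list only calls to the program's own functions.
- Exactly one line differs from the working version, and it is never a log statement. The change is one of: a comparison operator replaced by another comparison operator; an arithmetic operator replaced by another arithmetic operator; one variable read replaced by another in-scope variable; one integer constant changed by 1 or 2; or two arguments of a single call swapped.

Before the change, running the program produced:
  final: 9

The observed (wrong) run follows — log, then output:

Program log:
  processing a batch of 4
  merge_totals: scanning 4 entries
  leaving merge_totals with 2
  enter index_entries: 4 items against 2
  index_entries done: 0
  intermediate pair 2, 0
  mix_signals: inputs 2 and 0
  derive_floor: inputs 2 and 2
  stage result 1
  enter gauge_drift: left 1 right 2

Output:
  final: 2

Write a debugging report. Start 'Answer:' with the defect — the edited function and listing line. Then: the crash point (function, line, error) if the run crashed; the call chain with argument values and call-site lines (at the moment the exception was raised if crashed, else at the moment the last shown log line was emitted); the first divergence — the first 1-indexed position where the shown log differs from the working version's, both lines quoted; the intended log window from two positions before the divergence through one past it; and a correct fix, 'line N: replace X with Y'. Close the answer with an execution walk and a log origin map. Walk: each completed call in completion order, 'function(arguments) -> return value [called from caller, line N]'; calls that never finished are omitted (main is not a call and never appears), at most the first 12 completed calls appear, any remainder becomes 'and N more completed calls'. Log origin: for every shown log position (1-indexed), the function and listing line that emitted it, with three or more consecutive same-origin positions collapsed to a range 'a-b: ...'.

Answer: the defect is in main at line 50.
Core observation: Log streams are identical — the defect surfaces only in the printed output.
Call chain: main -> gauge_drift(1, 2) (called at line 49).
First divergence: none (the log streams are identical).
Execution walk:
  merge_totals([1, 1, 2, -3]) -> 2  [called from main, line 44]
  index_entries([1, 1, 2, -3], 2) -> 0  [called from main, line 45]
  derive_floor(2, 2) -> 1  [called from mix_signals, line 29]
  mix_signals(2, 0) -> 1  [called from main, line 47]
  gauge_drift(1, 2) -> 9  [called from main, line 49]
Log line origins:
  1: from main, line 43
  2: from merge_totals, line 2
  3: from merge_totals, line 7
  4: from index_entries, line 11
  5: from index_entries, line 16
  6: from main, line 46
  7: from mix_signals, line 26
  8: from derive_floor, line 20
  9: from main, line 48
  10: from gauge_drift, line 32
A correct fix: line 50: replace `mid` with `acc`.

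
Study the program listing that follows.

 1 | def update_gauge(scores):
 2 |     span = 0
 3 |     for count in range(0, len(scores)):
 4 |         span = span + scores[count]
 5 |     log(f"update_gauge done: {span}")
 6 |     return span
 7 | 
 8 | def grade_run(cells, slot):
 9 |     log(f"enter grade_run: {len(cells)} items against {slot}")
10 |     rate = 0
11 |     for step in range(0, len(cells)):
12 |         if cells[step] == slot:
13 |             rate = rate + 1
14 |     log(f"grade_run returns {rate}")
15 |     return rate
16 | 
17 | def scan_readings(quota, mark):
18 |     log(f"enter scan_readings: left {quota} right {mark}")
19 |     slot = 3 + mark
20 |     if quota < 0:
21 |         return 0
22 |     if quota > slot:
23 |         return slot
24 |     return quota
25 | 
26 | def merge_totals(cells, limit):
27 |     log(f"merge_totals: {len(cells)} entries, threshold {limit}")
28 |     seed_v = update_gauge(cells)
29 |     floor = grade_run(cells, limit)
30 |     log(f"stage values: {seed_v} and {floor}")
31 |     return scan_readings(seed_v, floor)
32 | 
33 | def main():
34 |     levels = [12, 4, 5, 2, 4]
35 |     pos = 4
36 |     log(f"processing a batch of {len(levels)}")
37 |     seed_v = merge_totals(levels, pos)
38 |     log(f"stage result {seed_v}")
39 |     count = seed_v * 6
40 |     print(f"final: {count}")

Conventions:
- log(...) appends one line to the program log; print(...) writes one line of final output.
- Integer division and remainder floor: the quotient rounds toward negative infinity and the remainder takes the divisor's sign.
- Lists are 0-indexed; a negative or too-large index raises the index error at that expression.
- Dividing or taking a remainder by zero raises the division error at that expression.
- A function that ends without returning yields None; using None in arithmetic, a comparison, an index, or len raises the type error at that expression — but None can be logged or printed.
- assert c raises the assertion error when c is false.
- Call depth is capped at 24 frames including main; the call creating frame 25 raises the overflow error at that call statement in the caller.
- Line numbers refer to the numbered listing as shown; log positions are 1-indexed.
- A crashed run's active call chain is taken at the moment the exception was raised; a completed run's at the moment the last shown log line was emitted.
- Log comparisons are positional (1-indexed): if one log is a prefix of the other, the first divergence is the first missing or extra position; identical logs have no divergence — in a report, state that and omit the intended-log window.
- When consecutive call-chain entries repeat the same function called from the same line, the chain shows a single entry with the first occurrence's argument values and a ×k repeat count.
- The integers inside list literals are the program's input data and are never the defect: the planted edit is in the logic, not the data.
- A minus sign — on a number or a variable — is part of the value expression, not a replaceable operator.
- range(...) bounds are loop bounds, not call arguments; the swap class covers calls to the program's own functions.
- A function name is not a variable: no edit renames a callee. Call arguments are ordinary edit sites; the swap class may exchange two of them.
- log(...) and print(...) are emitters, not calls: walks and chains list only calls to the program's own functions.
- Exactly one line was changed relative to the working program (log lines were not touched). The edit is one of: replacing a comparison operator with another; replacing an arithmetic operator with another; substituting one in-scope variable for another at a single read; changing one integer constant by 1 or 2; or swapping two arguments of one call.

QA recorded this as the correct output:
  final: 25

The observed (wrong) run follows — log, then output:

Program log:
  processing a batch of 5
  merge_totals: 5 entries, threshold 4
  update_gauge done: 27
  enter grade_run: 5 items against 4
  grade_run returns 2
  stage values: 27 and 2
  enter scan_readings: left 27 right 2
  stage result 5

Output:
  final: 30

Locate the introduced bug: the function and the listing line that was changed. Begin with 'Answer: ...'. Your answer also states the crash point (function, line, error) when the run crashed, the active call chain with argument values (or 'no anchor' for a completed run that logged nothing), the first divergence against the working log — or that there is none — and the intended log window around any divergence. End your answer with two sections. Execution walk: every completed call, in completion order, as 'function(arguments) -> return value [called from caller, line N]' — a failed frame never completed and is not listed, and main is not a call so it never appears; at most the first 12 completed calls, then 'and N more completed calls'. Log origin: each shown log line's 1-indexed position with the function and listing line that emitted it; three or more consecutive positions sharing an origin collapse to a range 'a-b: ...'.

Answer: the defect is in main at line 39.
The tell: Every logged value matches the working version; the printed result is what differs.
Call chain: main.
First divergence: none (the log streams are identical).
Execution walk:
  update_gauge([12, 4, 5, 2, 4]) -> 27  [called from merge_totals, line 28]
  grade_run([12, 4, 5, 2, 4], 4) -> 2  [called from merge_totals, line 29]
  scan_readings(27, 2) -> 5  [called from merge_totals, line 31]
  merge_totals([12, 4, 5, 2, 4], 4) -> 5  [called from main, line 37]
Log line origins:
  1: logged in main at line 36
  2: logged in merge_totals at line 27
  3: logged in update_gauge at line 5
  4: logged in grade_run at line 9
  5: logged in grade_run at line 14
  6: logged in merge_totals at line 30
  7: logged in scan_readings at line 18
  8: logged in main at line 38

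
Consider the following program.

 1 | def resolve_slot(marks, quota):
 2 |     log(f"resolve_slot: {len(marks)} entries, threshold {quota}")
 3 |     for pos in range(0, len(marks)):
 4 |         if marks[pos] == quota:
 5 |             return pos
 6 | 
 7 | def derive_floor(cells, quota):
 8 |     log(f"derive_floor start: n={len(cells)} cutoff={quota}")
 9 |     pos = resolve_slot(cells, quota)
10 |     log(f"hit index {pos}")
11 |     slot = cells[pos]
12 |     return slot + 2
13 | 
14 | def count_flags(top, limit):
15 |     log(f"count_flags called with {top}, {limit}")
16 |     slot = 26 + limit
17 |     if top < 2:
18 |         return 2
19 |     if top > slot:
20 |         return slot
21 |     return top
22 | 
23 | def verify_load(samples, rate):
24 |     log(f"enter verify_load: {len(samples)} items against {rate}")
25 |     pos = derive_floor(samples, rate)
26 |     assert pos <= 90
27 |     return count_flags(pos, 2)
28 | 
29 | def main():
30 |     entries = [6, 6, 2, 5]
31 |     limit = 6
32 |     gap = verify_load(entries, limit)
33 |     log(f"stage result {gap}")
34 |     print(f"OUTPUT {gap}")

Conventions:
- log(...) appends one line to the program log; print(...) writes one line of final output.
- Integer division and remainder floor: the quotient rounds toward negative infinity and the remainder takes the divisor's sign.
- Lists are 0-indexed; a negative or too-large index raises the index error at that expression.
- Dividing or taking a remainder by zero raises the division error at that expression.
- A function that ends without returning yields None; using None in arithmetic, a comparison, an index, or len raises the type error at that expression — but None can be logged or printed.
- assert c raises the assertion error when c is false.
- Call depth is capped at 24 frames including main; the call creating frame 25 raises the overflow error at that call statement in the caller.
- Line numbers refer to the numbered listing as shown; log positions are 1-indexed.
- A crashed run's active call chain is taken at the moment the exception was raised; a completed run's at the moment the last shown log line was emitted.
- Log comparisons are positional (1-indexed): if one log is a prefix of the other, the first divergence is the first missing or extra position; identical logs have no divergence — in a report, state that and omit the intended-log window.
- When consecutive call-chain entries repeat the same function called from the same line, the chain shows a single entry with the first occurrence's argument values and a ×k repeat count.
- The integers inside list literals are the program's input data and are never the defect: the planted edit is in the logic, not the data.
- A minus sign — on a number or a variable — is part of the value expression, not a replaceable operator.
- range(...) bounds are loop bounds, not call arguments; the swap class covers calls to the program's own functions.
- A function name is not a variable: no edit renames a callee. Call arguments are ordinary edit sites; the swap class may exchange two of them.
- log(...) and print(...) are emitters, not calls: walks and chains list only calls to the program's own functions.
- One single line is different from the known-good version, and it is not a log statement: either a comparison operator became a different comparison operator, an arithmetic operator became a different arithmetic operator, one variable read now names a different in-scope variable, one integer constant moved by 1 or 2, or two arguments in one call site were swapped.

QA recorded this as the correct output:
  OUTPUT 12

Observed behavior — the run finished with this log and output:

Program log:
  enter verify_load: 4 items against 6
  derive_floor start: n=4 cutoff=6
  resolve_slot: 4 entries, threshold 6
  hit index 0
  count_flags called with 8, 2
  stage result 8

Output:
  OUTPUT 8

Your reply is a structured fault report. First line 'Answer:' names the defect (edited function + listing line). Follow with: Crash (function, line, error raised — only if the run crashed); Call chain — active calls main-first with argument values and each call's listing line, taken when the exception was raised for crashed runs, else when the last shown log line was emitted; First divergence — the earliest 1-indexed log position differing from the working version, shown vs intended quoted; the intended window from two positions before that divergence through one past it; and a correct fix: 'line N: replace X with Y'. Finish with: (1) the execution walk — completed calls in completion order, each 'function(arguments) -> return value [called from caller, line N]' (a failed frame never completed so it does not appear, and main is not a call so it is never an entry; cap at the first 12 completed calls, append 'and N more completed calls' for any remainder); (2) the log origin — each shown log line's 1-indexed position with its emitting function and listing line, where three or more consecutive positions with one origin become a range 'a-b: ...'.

Answer: the defect is in derive_floor at line 12.
Key fact: The log first diverges at position 5: the faulty run prints 'count_flags called with 8, 2' where the working version prints 'count_flags called with 12, 2'.
Call chain: main.
First divergence: position 5 — the shown line 'count_flags called with 8, 2' should read 'count_flags called with 12, 2'.
Intended log window:
  3: resolve_slot: 4 entries, threshold 6
  4: hit index 0
  5: count_flags called with 12, 2
  6: stage result 12
Execution walk:
  resolve_slot([6, 6, 2, 5], 6) -> 0  [called from derive_floor, line 9]
  derive_floor([6, 6, 2, 5], 6) -> 8  [called from verify_load, line 25]
  count_flags(8, 2) -> 8  [called from verify_load, line 27]
  verify_load([6, 6, 2, 5], 6) -> 8  [called from main, line 32]
Log origins:
  1: from verify_load, line 24
  2: from derive_floor, line 8
  3: from resolve_slot, line 2
  4: from derive_floor, line 10
  5: from count_flags, line 15
  6: from main, line 33
A correct fix: line 12: replace `+` with `*`.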